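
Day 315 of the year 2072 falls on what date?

January has 31 days (315 − 31 = 284 remain).
February has 29 days (284 − 29 = 255 remain).
March has 31 days (255 − 31 = 224 remain).
April has 30 days (224 − 30 = 194 remain).
May has 31 days (194 − 31 = 163 remain).
June has 30 days (163 − 30 = 133 remain).
July has 31 days (133 − 31 = 102 remain).
August has 31 days (102 − 31 = 71 remain).
September has 30 days (71 − 30 = 41 remain).
October has 31 days (41 − 31 = 10 remain).
10 into November → November 10.

2072-11-10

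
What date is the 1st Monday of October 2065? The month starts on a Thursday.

October 2065 begins on a Thursday, so the first Monday is October 5 (4 days later).

2065-10-05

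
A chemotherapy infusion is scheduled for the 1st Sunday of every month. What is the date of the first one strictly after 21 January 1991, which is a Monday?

3 February 1991

January 1991 starts on a Tuesday, so its 1st Sunday is 6 January 1991 (5 days in).
That is not after 21 January 1991, so look at February 1991.
February 1991 starts on a Friday, so its 1st Sunday is 3 February 1991 (2 days in).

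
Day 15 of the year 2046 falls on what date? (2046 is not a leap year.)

15 into January → January 15.

15 January 2046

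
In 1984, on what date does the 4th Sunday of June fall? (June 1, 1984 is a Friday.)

1984-06-24

June 1984 begins on a Friday, so the first Sunday is June 3 (2 days later).
The 4th Sunday is 3 weeks later: 3 + 21 = 24.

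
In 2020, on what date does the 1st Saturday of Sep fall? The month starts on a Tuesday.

Sep 2020 begins on a Tuesday, so the first Saturday is Sep 5 (4 days later).

Sep 5, 2020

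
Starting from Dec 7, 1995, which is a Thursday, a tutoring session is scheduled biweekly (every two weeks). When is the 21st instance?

Sep 12, 1996

The 21st occurrence is 20 intervals after the first: 20 × 14 = 280 days after Dec 7, 1995.
Dec has 31 days — 24 days to the end of Dec leaves 256.
Jan has 31 days (225 left).
Feb has 29 days (196 left).
Mar has 31 days (165 left).
Apr has 30 days (135 left).
May has 31 days (104 left).
Jun has 30 days (74 left).
Jul has 31 days (43 left).
Aug has 31 days (12 left).
12 days into Sep → Sep 12, 1996.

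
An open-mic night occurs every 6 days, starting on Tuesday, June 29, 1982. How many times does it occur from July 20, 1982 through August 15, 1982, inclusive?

Occurrences land 6·i days after June 29, 1982 for i = 0, 1, 2, …
July 20, 1982 is 21 days after the start; 21 ÷ 6 = 3 remainder 3; since the remainder is 3, round up to i = 4. First occurrence in the window: #5 on July 23, 1982 (4×6 = 24 days in).
August 15, 1982 is 47 days after the start; 47 ÷ 6 = 7 remainder 5. Last occurrence in the window: #8 on August 10, 1982.
Occurrences #5 through #8: 4 in total.

4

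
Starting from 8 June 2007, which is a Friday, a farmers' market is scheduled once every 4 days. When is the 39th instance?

The 39th occurrence is 38 intervals after the first: 38 × 4 = 152 days after 8 June 2007.
June has 30 days — 22 days to the end of June leaves 130.
July has 31 days (99 left).
August has 31 days (68 left).
September has 30 days (38 left).
October has 31 days (7 left).
7 days into November → 7 November 2007.

7 November 2007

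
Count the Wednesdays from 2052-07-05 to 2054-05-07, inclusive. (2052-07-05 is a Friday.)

96

2052-07-05 is a Friday; the first Wednesday on or after it is 2052-07-10 (5 days later).
From 2052-07-10 to 2054-05-07: 174 + 365 + 127 = 666 days (rest of 2052, 2053, to 2054-05-07 in 2054).
666 ÷ 7 = 95 full weeks with remainder 1, so 95 more Wednesdays after the first → 96.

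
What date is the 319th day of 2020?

Nov 14, 2020

Jan has 31 days (319 − 31 = 288 remain).
Feb has 29 days (288 − 29 = 259 remain).
Mar has 31 days (259 − 31 = 228 remain).
Apr has 30 days (228 − 30 = 198 remain).
May has 31 days (198 − 31 = 167 remain).
Jun has 30 days (167 − 30 = 137 remain).
Jul has 31 days (137 − 31 = 106 remain).
Aug has 31 days (106 − 31 = 75 remain).
Sep has 30 days (75 − 30 = 45 remain).
Oct has 31 days (45 − 31 = 14 remain).
14 into Nov → Nov 14.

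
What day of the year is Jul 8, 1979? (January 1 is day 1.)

189

Days in months before Jul: 31 + 28 + 31 + 30 + 31 + 30 = 181.
Plus 8 days into Jul → day 189.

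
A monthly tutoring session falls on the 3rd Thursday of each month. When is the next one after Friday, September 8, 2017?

September 21, 2017

September 2017 starts on a Friday; its first Thursday is the 7th, so the 3rd Thursday is the 21st — September 21, 2017.
September 21, 2017 is after September 8, 2017, so that is the next one.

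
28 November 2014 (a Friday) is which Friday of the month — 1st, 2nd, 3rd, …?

4th

Day 28 falls in week ⌈28/7⌉ of the month.
Days 1–7 hold the 1st Friday, 8–14 the 2nd, 15–21 the 3rd, 22–28 the 4th, 29–31 the 5th.
28 is in the range for the 4th.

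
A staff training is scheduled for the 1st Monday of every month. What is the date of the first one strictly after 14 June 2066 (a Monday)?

June 2066 starts on a Tuesday, so its 1st Monday is 7 June 2066 (6 days in).
That is not after 14 June 2066, so look at July 2066.
July 2066 starts on a Thursday, so its 1st Monday is 5 July 2066 (4 days in).

5 July 2066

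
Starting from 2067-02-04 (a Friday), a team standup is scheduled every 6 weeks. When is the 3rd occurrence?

The 3rd occurrence is 2 intervals after the first: 2 × 42 = 84 days after 2067-02-04.
February has 28 days — 24 days to the end of February leaves 60.
March has 31 days (29 left).
29 days into April → 2067-04-29.

2067-04-29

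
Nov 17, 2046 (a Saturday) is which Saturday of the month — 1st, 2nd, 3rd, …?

3rd

Day 17 falls in week ⌈17/7⌉ of the month.
Days 1–7 hold the 1st Saturday, 8–14 the 2nd, 15–21 the 3rd, 22–28 the 4th, 29–31 the 5th.
17 is in the range for the 3rd.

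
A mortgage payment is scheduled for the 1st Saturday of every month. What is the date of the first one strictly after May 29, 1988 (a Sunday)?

May 1988 starts on a Sunday, so its 1st Saturday is May 7, 1988 (6 days in).
That is not after May 29, 1988, so look at June 1988.
June 1988 starts on a Wednesday, so its 1st Saturday is June 4, 1988 (3 days in).

June 4, 1988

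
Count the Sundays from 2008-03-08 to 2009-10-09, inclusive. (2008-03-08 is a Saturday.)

2008-03-08 is a Saturday; the first Sunday on or after it is 2008-03-09 (1 day later).
From 2008-03-09 to 2009-10-09: 297 + 282 = 579 days (rest of 2008, to 2009-10-09 in 2009).
579 ÷ 7 = 82 full weeks with remainder 5, so 82 more Sundays after the first → 83.

83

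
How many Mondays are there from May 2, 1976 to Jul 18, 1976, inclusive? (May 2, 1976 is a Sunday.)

11

May 2, 1976 is a Sunday; the first Monday on or after it is May 3, 1976 (1 day later).
From May 3, 1976 to Jul 18, 1976: 28 + 30 + 18 = 76 days (rest of May, Jun, Jul).
76 ÷ 7 = 10 full weeks with remainder 6, so 10 more Mondays after the first → 11.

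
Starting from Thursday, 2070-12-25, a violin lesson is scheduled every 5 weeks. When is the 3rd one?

The 3rd occurrence is 2 intervals after the first: 2 × 35 = 70 days after 2070-12-25.
December has 31 days — 6 days to the end of December leaves 64.
January has 31 days (33 left).
February has 28 days (5 left).
5 days into March → 2071-03-05.

2071-03-05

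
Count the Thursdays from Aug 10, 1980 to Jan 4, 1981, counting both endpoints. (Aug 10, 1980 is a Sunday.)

21

Aug 10, 1980 is a Sunday; the first Thursday on or after it is Aug 14, 1980 (4 days later).
From Aug 14, 1980 to Jan 4, 1981: 17 + 30 + 31 + 30 + 31 + 4 = 143 days (rest of Aug, Sep, Oct, Nov, Dec, Jan).
143 ÷ 7 = 20 full weeks with remainder 3, so 20 more Thursdays after the first → 21.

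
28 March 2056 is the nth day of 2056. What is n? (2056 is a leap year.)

88

Days in months before March: 31 + 29 = 60.
Plus 28 days into March → day 88.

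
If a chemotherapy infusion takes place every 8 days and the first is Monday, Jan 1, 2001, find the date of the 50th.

The 50th occurrence is 49 intervals after the first: 49 × 8 = 392 days after Jan 1, 2001.
Jan has 31 days — 30 days to the end of Jan leaves 362.
Feb has 28 days (334 left).
Mar has 31 days (303 left).
Apr has 30 days (273 left).
May has 31 days (242 left).
Jun has 30 days (212 left).
Jul has 31 days (181 left).
Aug has 31 days (150 left).
Sep has 30 days (120 left).
Oct has 31 days (89 left).
Nov has 30 days (59 left).
Dec has 31 days (28 left).
28 days into Jan → Jan 28, 2002.

Jan 28, 2002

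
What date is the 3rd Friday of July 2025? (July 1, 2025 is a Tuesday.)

July 2025 begins on a Tuesday, so the first Friday is July 4 (3 days later).
The 3rd Friday is 2 weeks later: 4 + 14 = 18.

July 18, 2025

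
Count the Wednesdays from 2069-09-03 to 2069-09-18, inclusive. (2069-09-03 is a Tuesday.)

2069-09-03 is a Tuesday; the first Wednesday on or after it is 2069-09-04 (1 day later).
From 2069-09-04 to 2069-09-18 is 18 − 4 = 14 days.
14 ÷ 7 = 2 full weeks with remainder 0, so 2 more Wednesdays after the first → 3.

3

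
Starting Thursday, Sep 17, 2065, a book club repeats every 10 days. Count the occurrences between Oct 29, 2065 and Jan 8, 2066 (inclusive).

7

Occurrences land 10·i days after Sep 17, 2065 for i = 0, 1, 2, …
Oct 29, 2065 is 42 days after the start; 42 ÷ 10 = 4 remainder 2; since the remainder is 2, round up to i = 5. First occurrence in the window: #6 on Nov 6, 2065 (5×10 = 50 days in).
Jan 8, 2066 is 113 days after the start; 113 ÷ 10 = 11 remainder 3. Last occurrence in the window: #12 on Jan 5, 2066.
Occurrences #6 through #12: 7 in total.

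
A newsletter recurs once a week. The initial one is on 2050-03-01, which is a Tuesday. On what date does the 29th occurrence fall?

2050-09-13

The 29th occurrence is 28 intervals after the first: 28 × 7 = 196 days after 2050-03-01.
March has 31 days — 30 days to the end of March leaves 166.
April has 30 days (136 left).
May has 31 days (105 left).
June has 30 days (75 left).
July has 31 days (44 left).
August has 31 days (13 left).
13 days into September → 2050-09-13.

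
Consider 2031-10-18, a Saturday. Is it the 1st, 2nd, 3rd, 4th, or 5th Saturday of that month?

Day 18 falls in week ⌈18/7⌉ of the month.
Days 1–7 hold the 1st Saturday, 8–14 the 2nd, 15–21 the 3rd, 22–28 the 4th, 29–31 the 5th.
18 is in the range for the 3rd.

3rd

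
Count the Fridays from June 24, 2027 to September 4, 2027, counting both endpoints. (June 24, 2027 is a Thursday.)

June 24, 2027 is a Thursday; the first Friday on or after it is June 25, 2027 (1 day later).
From June 25, 2027 to September 4, 2027: 5 + 31 + 31 + 4 = 71 days (rest of June, July, August, September).
71 ÷ 7 = 10 full weeks with remainder 1, so 10 more Fridays after the first → 11.

11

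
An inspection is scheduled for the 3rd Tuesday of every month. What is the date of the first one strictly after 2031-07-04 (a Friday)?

July 2031 starts on a Tuesday; its first Tuesday is the 1st, so the 3rd Tuesday is the 15th — 2031-07-15.
2031-07-15 is after 2031-07-04, so that is the next one.

2031-07-15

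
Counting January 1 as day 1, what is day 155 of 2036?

January has 31 days (155 − 31 = 124 remain).
February has 29 days (124 − 29 = 95 remain).
March has 31 days (95 − 31 = 64 remain).
April has 30 days (64 − 30 = 34 remain).
May has 31 days (34 − 31 = 3 remain).
3 into June → June 3.

3 June 2036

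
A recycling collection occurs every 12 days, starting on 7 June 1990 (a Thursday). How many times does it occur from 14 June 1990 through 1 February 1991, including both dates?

Occurrences land 12·i days after 7 June 1990 for i = 0, 1, 2, …
14 June 1990 is 7 days after the start; 7 ÷ 12 = 0 remainder 7; since the remainder is 7, round up to i = 1. First occurrence in the window: #2 on 19 June 1990 (1×12 = 12 days in).
1 February 1991 is 239 days after the start; 239 ÷ 12 = 19 remainder 11. Last occurrence in the window: #20 on 21 January 1991.
Occurrences #2 through #20: 19 in total.

19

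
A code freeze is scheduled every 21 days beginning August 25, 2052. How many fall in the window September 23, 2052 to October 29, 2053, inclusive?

19

Occurrences land 21·i days after August 25, 2052 for i = 0, 1, 2, …
September 23, 2052 is 29 days after the start; 29 ÷ 21 = 1 remainder 8; since the remainder is 8, round up to i = 2. First occurrence in the window: #3 on October 6, 2052 (2×21 = 42 days in).
October 29, 2053 is 430 days after the start; 430 ÷ 21 = 20 remainder 10. Last occurrence in the window: #21 on October 19, 2053.
Occurrences #3 through #21: 19 in total.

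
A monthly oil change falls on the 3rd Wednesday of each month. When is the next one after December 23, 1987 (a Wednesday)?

December 1987 starts on a Tuesday; its first Wednesday is the 2nd, so the 3rd Wednesday is the 16th — December 16, 1987.
That is not after December 23, 1987, so look at January 1988.
January 1988 starts on a Friday; its first Wednesday is the 6th, so the 3rd Wednesday is the 20th — January 20, 1988.

January 20, 1988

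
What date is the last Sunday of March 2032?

2032-03-28

March 2032 begins on a Monday, so the first Sunday is March 7 (6 days later).
March 2032 has 31 days. Adding weeks: 7, 14, 21, 28 — the last one ≤ 31 is the 28th.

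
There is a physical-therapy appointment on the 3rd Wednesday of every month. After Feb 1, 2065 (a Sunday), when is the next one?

Feb 2065 starts on a Sunday; its first Wednesday is the 4th, so the 3rd Wednesday is the 18th — Feb 18, 2065.
Feb 18, 2065 is after Feb 1, 2065, so that is the next one.

Feb 18, 2065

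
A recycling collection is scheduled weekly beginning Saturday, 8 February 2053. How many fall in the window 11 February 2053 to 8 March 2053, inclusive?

Occurrences land 7·i days after 8 February 2053 for i = 0, 1, 2, …
11 February 2053 is 3 days after the start; 3 ÷ 7 = 0 remainder 3; since the remainder is 3, round up to i = 1. First occurrence in the window: #2 on 15 February 2053 (1×7 = 7 days in).
8 March 2053 is 28 days after the start; 28 ÷ 7 = 4 remainder 0. Last occurrence in the window: #5 on 8 March 2053.
Occurrences #2 through #5: 4 in total.

4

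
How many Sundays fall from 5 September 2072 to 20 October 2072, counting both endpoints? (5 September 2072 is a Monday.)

6

5 September 2072 is a Monday; the first Sunday on or after it is 11 September 2072 (6 days later).
From 11 September 2072 to 20 October 2072: 19 + 20 = 39 days (rest of September, October).
39 ÷ 7 = 5 full weeks with remainder 4, so 5 more Sundays after the first → 6.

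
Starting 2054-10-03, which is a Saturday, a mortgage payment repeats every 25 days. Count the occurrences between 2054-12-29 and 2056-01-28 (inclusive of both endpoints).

16

Occurrences land 25·i days after 2054-10-03 for i = 0, 1, 2, …
2054-12-29 is 87 days after the start; 87 ÷ 25 = 3 remainder 12; since the remainder is 12, round up to i = 4. First occurrence in the window: #5 on 2055-01-11 (4×25 = 100 days in).
2056-01-28 is 482 days after the start; 482 ÷ 25 = 19 remainder 7. Last occurrence in the window: #20 on 2056-01-21.
Occurrences #5 through #20: 16 in total.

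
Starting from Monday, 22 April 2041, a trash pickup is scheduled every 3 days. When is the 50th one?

16 September 2041

The 50th occurrence is 49 intervals after the first: 49 × 3 = 147 days after 22 April 2041.
April has 30 days — 8 days to the end of April leaves 139.
May has 31 days (108 left).
June has 30 days (78 left).
July has 31 days (47 left).
August has 31 days (16 left).
16 days into September → 16 September 2041.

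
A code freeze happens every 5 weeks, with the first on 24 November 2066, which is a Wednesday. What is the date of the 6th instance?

The 6th occurrence is 5 intervals after the first: 5 × 35 = 175 days after 24 November 2066.
November has 30 days — 6 days to the end of November leaves 169.
December has 31 days (138 left).
January has 31 days (107 left).
February has 28 days (79 left).
March has 31 days (48 left).
April has 30 days (18 left).
18 days into May → 18 May 2067.

18 May 2067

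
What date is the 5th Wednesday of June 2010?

June 30, 2010

The first Wednesday of June 2010 is June 2.
The 5th Wednesday is 4 weeks later: 2 + 28 = 30.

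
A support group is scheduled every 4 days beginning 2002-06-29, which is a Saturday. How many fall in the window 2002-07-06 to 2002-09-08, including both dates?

16

Occurrences land 4·i days after 2002-06-29 for i = 0, 1, 2, …
2002-07-06 is 7 days after the start; 7 ÷ 4 = 1 remainder 3; since the remainder is 3, round up to i = 2. First occurrence in the window: #3 on 2002-07-07 (2×4 = 8 days in).
2002-09-08 is 71 days after the start; 71 ÷ 4 = 17 remainder 3. Last occurrence in the window: #18 on 2002-09-05.
Occurrences #3 through #18: 16 in total.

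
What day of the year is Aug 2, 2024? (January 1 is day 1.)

Days in months before Aug: 31 + 29 + 31 + 30 + 31 + 30 + 31 = 213.
Plus 2 days into Aug → day 215.

215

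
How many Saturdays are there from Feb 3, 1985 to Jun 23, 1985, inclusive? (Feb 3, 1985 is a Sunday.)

20

Feb 3, 1985 is a Sunday; the first Saturday on or after it is Feb 9, 1985 (6 days later).
From Feb 9, 1985 to Jun 23, 1985: 19 + 31 + 30 + 31 + 23 = 134 days (rest of Feb, Mar, Apr, May, Jun).
134 ÷ 7 = 19 full weeks with remainder 1, so 19 more Saturdays after the first → 20.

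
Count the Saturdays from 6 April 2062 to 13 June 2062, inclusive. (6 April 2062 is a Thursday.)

10

6 April 2062 is a Thursday; the first Saturday on or after it is 8 April 2062 (2 days later).
From 8 April 2062 to 13 June 2062: 22 + 31 + 13 = 66 days (rest of April, May, June).
66 ÷ 7 = 9 full weeks with remainder 3, so 9 more Saturdays after the first → 10.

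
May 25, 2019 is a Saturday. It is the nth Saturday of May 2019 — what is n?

Day 25 falls in week ⌈25/7⌉ of the month.
Days 1–7 hold the 1st Saturday, 8–14 the 2nd, 15–21 the 3rd, 22–28 the 4th, 29–31 the 5th.
25 is in the range for the 4th.

4th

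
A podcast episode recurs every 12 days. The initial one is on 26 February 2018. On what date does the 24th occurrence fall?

The 24th occurrence is 23 intervals after the first: 23 × 12 = 276 days after 26 February 2018.
February has 28 days — 2 days to the end of February leaves 274.
March has 31 days (243 left).
April has 30 days (213 left).
May has 31 days (182 left).
June has 30 days (152 left).
July has 31 days (121 left).
August has 31 days (90 left).
September has 30 days (60 left).
October has 31 days (29 left).
29 days into November → 29 November 2018.

29 November 2018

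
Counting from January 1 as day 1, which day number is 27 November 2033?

Days in months before November: 31 + 28 + 31 + 30 + 31 + 30 + 31 + 31 + 30 + 31 = 304.
Plus 27 days into November → day 331.

331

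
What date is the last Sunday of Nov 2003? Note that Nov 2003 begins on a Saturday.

Nov 30, 2003

Nov 2003 begins on a Saturday, so the first Sunday is Nov 2 (1 day later).
Nov 2003 has 30 days. Adding weeks: 2, 9, 16, 23, 30 — the last one ≤ 30 is the 30th.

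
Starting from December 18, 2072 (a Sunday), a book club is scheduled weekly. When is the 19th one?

April 23, 2073

The 19th occurrence is 18 intervals after the first: 18 × 7 = 126 days after December 18, 2072.
December has 31 days — 13 days to the end of December leaves 113.
January has 31 days (82 left).
February has 28 days (54 left).
March has 31 days (23 left).
23 days into April → April 23, 2073.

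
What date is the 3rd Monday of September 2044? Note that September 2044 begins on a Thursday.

September 2044 begins on a Thursday, so the first Monday is September 5 (4 days later).
The 3rd Monday is 2 weeks later: 5 + 14 = 19.

19 September 2044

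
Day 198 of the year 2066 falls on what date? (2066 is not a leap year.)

January has 31 days (198 − 31 = 167 remain).
February has 28 days (167 − 28 = 139 remain).
March has 31 days (139 − 31 = 108 remain).
April has 30 days (108 − 30 = 78 remain).
May has 31 days (78 − 31 = 47 remain).
June has 30 days (47 − 30 = 17 remain).
17 into July → July 17.

July 17, 2066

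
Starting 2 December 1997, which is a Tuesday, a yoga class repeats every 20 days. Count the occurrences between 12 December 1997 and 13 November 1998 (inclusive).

Occurrences land 20·i days after 2 December 1997 for i = 0, 1, 2, …
12 December 1997 is 10 days after the start; 10 ÷ 20 = 0 remainder 10; since the remainder is 10, round up to i = 1. First occurrence in the window: #2 on 22 December 1997 (1×20 = 20 days in).
13 November 1998 is 346 days after the start; 346 ÷ 20 = 17 remainder 6. Last occurrence in the window: #18 on 7 November 1998.
Occurrences #2 through #18: 17 in total.

17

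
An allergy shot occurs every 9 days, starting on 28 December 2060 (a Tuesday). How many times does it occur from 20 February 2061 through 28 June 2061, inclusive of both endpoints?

15

Occurrences land 9·i days after 28 December 2060 for i = 0, 1, 2, …
20 February 2061 is 54 days after the start; 54 ÷ 9 = 6 remainder 0. First occurrence in the window: #7 on 20 February 2061 (6×9 = 54 days in).
28 June 2061 is 182 days after the start; 182 ÷ 9 = 20 remainder 2. Last occurrence in the window: #21 on 26 June 2061.
Occurrences #7 through #21: 15 in total.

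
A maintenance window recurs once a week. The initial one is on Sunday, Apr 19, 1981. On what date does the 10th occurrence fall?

Jun 21, 1981

The 10th occurrence is 9 intervals after the first: 9 × 7 = 63 days after Apr 19, 1981.
Apr has 30 days — 11 days to the end of Apr leaves 52.
May has 31 days (21 left).
21 days into Jun → Jun 21, 1981.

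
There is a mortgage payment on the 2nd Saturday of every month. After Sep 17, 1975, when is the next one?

Sep 1975 starts on a Monday; its first Saturday is the 6th, so the 2nd Saturday is the 13th — Sep 13, 1975.
That is not after Sep 17, 1975, so look at Oct 1975.
Oct 1975 starts on a Wednesday; its first Saturday is the 4th, so the 2nd Saturday is the 11th — Oct 11, 1975.

Oct 11, 1975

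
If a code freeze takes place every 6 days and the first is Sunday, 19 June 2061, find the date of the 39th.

The 39th occurrence is 38 intervals after the first: 38 × 6 = 228 days after 19 June 2061.
June has 30 days — 11 days to the end of June leaves 217.
July has 31 days (186 left).
August has 31 days (155 left).
September has 30 days (125 left).
October has 31 days (94 left).
November has 30 days (64 left).
December has 31 days (33 left).
January has 31 days (2 left).
2 days into February → 2 February 2062.

2 February 2062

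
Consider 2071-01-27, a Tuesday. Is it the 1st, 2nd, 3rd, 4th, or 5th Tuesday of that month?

Day 27 falls in week ⌈27/7⌉ of the month.
Days 1–7 hold the 1st Tuesday, 8–14 the 2nd, 15–21 the 3rd, 22–28 the 4th, 29–31 the 5th.
27 is in the range for the 4th.

4th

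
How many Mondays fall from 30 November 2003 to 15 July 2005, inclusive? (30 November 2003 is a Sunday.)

85

30 November 2003 is a Sunday; the first Monday on or after it is 1 December 2003 (1 day later).
From 1 December 2003 to 15 July 2005: 30 + 366 + 196 = 592 days (rest of 2003, 2004, to 15 July 2005 in 2005).
592 ÷ 7 = 84 full weeks with remainder 4, so 84 more Mondays after the first → 85.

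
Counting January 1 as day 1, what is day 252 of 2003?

2003-09-09

January has 31 days (252 − 31 = 221 remain).
February has 28 days (221 − 28 = 193 remain).
March has 31 days (193 − 31 = 162 remain).
April has 30 days (162 − 30 = 132 remain).
May has 31 days (132 − 31 = 101 remain).
June has 30 days (101 − 30 = 71 remain).
July has 31 days (71 − 31 = 40 remain).
August has 31 days (40 − 31 = 9 remain).
9 into September → September 9.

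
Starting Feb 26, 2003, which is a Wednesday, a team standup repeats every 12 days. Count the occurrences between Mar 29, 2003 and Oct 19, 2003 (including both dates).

Occurrences land 12·i days after Feb 26, 2003 for i = 0, 1, 2, …
Mar 29, 2003 is 31 days after the start; 31 ÷ 12 = 2 remainder 7; since the remainder is 7, round up to i = 3. First occurrence in the window: #4 on Apr 3, 2003 (3×12 = 36 days in).
Oct 19, 2003 is 235 days after the start; 235 ÷ 12 = 19 remainder 7. Last occurrence in the window: #20 on Oct 12, 2003.
Occurrences #4 through #20: 17 in total.

17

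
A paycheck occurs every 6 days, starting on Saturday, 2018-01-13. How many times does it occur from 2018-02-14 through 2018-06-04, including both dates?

Occurrences land 6·i days after 2018-01-13 for i = 0, 1, 2, …
2018-02-14 is 32 days after the start; 32 ÷ 6 = 5 remainder 2; since the remainder is 2, round up to i = 6. First occurrence in the window: #7 on 2018-02-18 (6×6 = 36 days in).
2018-06-04 is 142 days after the start; 142 ÷ 6 = 23 remainder 4. Last occurrence in the window: #24 on 2018-05-31.
Occurrences #7 through #24: 18 in total.

18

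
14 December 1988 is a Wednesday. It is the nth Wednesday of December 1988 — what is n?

Day 14 falls in week ⌈14/7⌉ of the month.
Days 1–7 hold the 1st Wednesday, 8–14 the 2nd, 15–21 the 3rd, 22–28 the 4th, 29–31 the 5th.
14 is in the range for the 2nd.

2nd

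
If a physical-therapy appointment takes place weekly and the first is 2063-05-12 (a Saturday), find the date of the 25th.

2063-10-27

The 25th occurrence is 24 intervals after the first: 24 × 7 = 168 days after 2063-05-12.
May has 31 days — 19 days to the end of May leaves 149.
June has 30 days (119 left).
July has 31 days (88 left).
August has 31 days (57 left).
September has 30 days (27 left).
27 days into October → 2063-10-27.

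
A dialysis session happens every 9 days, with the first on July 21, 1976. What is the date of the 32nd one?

April 26, 1977

The 32nd occurrence is 31 intervals after the first: 31 × 9 = 279 days after July 21, 1976.
July has 31 days — 10 days to the end of July leaves 269.
August has 31 days (238 left).
September has 30 days (208 left).
October has 31 days (177 left).
November has 30 days (147 left).
December has 31 days (116 left).
January has 31 days (85 left).
February has 28 days (57 left).
March has 31 days (26 left).
26 days into April → April 26, 1977.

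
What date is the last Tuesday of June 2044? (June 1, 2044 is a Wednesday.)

June 2044 begins on a Wednesday, so the first Tuesday is June 7 (6 days later).
June 2044 has 30 days. Adding weeks: 7, 14, 21, 28 — the last one ≤ 30 is the 28th.

June 28, 2044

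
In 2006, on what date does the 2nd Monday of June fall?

June 2006 begins on a Thursday, so the first Monday is June 5 (4 days later).
The 2nd Monday is 1 weeks later: 5 + 7 = 12.

12 June 2006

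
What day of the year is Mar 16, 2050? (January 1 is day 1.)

Days in months before Mar: 31 + 28 = 59.
Plus 16 days into Mar → day 75.

75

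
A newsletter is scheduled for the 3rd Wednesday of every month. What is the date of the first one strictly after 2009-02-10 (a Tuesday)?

2009-02-18

February 2009 starts on a Sunday; its first Wednesday is the 4th, so the 3rd Wednesday is the 18th — 2009-02-18.
2009-02-18 is after 2009-02-10, so that is the next one.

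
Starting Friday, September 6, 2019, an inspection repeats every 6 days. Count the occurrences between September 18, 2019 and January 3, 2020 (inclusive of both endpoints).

18

Occurrences land 6·i days after September 6, 2019 for i = 0, 1, 2, …
September 18, 2019 is 12 days after the start; 12 ÷ 6 = 2 remainder 0. First occurrence in the window: #3 on September 18, 2019 (2×6 = 12 days in).
January 3, 2020 is 119 days after the start; 119 ÷ 6 = 19 remainder 5. Last occurrence in the window: #20 on December 29, 2019.
Occurrences #3 through #20: 18 in total.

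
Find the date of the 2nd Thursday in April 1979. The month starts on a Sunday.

1979-04-12

April 1979 begins on a Sunday, so the first Thursday is April 5 (4 days later).
The 2nd Thursday is 1 weeks later: 5 + 7 = 12.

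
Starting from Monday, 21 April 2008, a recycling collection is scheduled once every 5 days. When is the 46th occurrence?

The 46th occurrence is 45 intervals after the first: 45 × 5 = 225 days after 21 April 2008.
April has 30 days — 9 days to the end of April leaves 216.
May has 31 days (185 left).
June has 30 days (155 left).
July has 31 days (124 left).
August has 31 days (93 left).
September has 30 days (63 left).
October has 31 days (32 left).
November has 30 days (2 left).
2 days into December → 2 December 2008.

2 December 2008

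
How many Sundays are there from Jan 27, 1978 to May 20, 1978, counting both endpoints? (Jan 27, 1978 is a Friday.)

Jan 27, 1978 is a Friday; the first Sunday on or after it is Jan 29, 1978 (2 days later).
From Jan 29, 1978 to May 20, 1978: 2 + 28 + 31 + 30 + 20 = 111 days (rest of Jan, Feb, Mar, Apr, May).
111 ÷ 7 = 15 full weeks with remainder 6, so 15 more Sundays after the first → 16.

16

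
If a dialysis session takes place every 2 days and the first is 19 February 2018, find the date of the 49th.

The 49th occurrence is 48 intervals after the first: 48 × 2 = 96 days after 19 February 2018.
February has 28 days — 9 days to the end of February leaves 87.
March has 31 days (56 left).
April has 30 days (26 left).
26 days into May → 26 May 2018.

26 May 2018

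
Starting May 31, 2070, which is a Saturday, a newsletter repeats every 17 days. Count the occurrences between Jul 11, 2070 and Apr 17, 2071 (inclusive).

Occurrences land 17·i days after May 31, 2070 for i = 0, 1, 2, …
Jul 11, 2070 is 41 days after the start; 41 ÷ 17 = 2 remainder 7; since the remainder is 7, round up to i = 3. First occurrence in the window: #4 on Jul 21, 2070 (3×17 = 51 days in).
Apr 17, 2071 is 321 days after the start; 321 ÷ 17 = 18 remainder 15. Last occurrence in the window: #19 on Apr 2, 2071.
Occurrences #4 through #19: 16 in total.

16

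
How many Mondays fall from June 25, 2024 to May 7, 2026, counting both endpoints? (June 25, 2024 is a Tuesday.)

June 25, 2024 is a Tuesday; the first Monday on or after it is July 1, 2024 (6 days later).
From July 1, 2024 to May 7, 2026: 183 + 365 + 127 = 675 days (rest of 2024, 2025, to May 7, 2026 in 2026).
675 ÷ 7 = 96 full weeks with remainder 3, so 96 more Mondays after the first → 97.

97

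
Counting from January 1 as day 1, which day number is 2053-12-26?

Days in months before December: 31 + 28 + 31 + 30 + 31 + 30 + 31 + 31 + 30 + 31 + 30 = 334.
Plus 26 days into December → day 360.

360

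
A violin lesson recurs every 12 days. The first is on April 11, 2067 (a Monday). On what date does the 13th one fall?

September 2, 2067

The 13th occurrence is 12 intervals after the first: 12 × 12 = 144 days after April 11, 2067.
April has 30 days — 19 days to the end of April leaves 125.
May has 31 days (94 left).
June has 30 days (64 left).
July has 31 days (33 left).
August has 31 days (2 left).
2 days into September → September 2, 2067.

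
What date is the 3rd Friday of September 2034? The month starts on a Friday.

September 15, 2034

September 2034 begins on a Friday, so the first Friday is September 1.
The 3rd Friday is 2 weeks later: 1 + 14 = 15.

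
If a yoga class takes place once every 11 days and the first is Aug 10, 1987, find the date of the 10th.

Nov 17, 1987

The 10th occurrence is 9 intervals after the first: 9 × 11 = 99 days after Aug 10, 1987.
Aug has 31 days — 21 days to the end of Aug leaves 78.
Sep has 30 days (48 left).
Oct has 31 days (17 left).
17 days into Nov → Nov 17, 1987.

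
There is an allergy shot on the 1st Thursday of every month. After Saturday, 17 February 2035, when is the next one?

1 March 2035

February 2035 starts on a Thursday, so its 1st Thursday is 1 February 2035.
That is not after 17 February 2035, so look at March 2035.
March 2035 starts on a Thursday, so its 1st Thursday is 1 March 2035.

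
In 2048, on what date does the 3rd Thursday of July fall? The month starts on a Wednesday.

July 2048 begins on a Wednesday, so the first Thursday is July 2 (1 day later).
The 3rd Thursday is 2 weeks later: 2 + 14 = 16.

16 July 2048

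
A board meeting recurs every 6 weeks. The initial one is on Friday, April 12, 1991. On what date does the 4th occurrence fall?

The 4th occurrence is 3 intervals after the first: 3 × 42 = 126 days after April 12, 1991.
April has 30 days — 18 days to the end of April leaves 108.
May has 31 days (77 left).
June has 30 days (47 left).
July has 31 days (16 left).
16 days into August → August 16, 1991.

August 16, 1991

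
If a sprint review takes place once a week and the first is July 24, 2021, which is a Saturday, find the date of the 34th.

March 12, 2022

The 34th occurrence is 33 intervals after the first: 33 × 7 = 231 days after July 24, 2021.
July has 31 days — 7 days to the end of July leaves 224.
August has 31 days (193 left).
September has 30 days (163 left).
October has 31 days (132 left).
November has 30 days (102 left).
December has 31 days (71 left).
January has 31 days (40 left).
February has 28 days (12 left).
12 days into March → March 12, 2022.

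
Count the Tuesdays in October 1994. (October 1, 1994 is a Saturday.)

October 1, 1994 is a Saturday; the first Tuesday on or after it is October 4, 1994 (3 days later).
From October 4, 1994 to October 31, 1994 is 31 − 4 = 27 days.
27 ÷ 7 = 3 full weeks with remainder 6, so 3 more Tuesdays after the first → 4.

4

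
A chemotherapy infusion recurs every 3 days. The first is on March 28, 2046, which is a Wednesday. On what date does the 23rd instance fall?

June 2, 2046

The 23rd occurrence is 22 intervals after the first: 22 × 3 = 66 days after March 28, 2046.
March has 31 days — 3 days to the end of March leaves 63.
April has 30 days (33 left).
May has 31 days (2 left).
2 days into June → June 2, 2046.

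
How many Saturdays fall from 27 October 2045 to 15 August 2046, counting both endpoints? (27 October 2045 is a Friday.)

42

27 October 2045 is a Friday; the first Saturday on or after it is 28 October 2045 (1 day later).
From 28 October 2045 to 15 August 2046: 3 + 30 + 31 + 31 + 28 + 31 + 30 + 31 + 30 + 31 + 15 = 291 days (rest of October, November, December, January, February, March, April, May, June, July, August).
291 ÷ 7 = 41 full weeks with remainder 4, so 41 more Saturdays after the first → 42.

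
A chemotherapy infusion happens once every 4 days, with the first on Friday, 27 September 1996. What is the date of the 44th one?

The 44th occurrence is 43 intervals after the first: 43 × 4 = 172 days after 27 September 1996.
September has 30 days — 3 days to the end of September leaves 169.
October has 31 days (138 left).
November has 30 days (108 left).
December has 31 days (77 left).
January has 31 days (46 left).
February has 28 days (18 left).
18 days into March → 18 March 1997.

18 March 1997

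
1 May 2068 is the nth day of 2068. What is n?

122

Days in months before May: 31 + 29 + 31 + 30 = 121.
Plus 1 day into May → day 122.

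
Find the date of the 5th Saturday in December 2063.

The first Saturday of December 2063 is December 1.
The 5th Saturday is 4 weeks later: 1 + 28 = 29.

29 December 2063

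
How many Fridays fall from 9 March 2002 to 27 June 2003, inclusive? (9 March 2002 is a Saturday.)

68

9 March 2002 is a Saturday; the first Friday on or after it is 15 March 2002 (6 days later).
From 15 March 2002 to 27 June 2003: 291 + 178 = 469 days (rest of 2002, to 27 June 2003 in 2003).
469 ÷ 7 = 67 full weeks with remainder 0, so 67 more Fridays after the first → 68.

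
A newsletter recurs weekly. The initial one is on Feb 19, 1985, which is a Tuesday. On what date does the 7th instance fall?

The 7th occurrence is 6 intervals after the first: 6 × 7 = 42 days after Feb 19, 1985.
Feb has 28 days — 9 days to the end of Feb leaves 33.
Mar has 31 days (2 left).
2 days into Apr → Apr 2, 1985.

Apr 2, 1985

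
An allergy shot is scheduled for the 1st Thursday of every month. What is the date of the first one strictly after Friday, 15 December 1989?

December 1989 starts on a Friday, so its 1st Thursday is 7 December 1989 (6 days in).
That is not after 15 December 1989, so look at January 1990.
January 1990 starts on a Monday, so its 1st Thursday is 4 January 1990 (3 days in).

4 January 1990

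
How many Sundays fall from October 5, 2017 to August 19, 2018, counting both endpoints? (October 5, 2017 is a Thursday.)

October 5, 2017 is a Thursday; the first Sunday on or after it is October 8, 2017 (3 days later).
From October 8, 2017 to August 19, 2018: 23 + 30 + 31 + 31 + 28 + 31 + 30 + 31 + 30 + 31 + 19 = 315 days (rest of October, November, December, January, February, March, April, May, June, July, August).
315 ÷ 7 = 45 full weeks with remainder 0, so 45 more Sundays after the first → 46.

46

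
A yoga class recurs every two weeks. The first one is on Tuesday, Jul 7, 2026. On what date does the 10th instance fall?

Nov 10, 2026

The 10th occurrence is 9 intervals after the first: 9 × 14 = 126 days after Jul 7, 2026.
Jul has 31 days — 24 days to the end of Jul leaves 102.
Aug has 31 days (71 left).
Sep has 30 days (41 left).
Oct has 31 days (10 left).
10 days into Nov → Nov 10, 2026.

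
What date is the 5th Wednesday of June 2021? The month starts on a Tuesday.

30 June 2021

June 2021 begins on a Tuesday, so the first Wednesday is June 2 (1 day later).
The 5th Wednesday is 4 weeks later: 2 + 28 = 30.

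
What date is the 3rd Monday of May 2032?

May 17, 2032

May 2032 begins on a Saturday, so the first Monday is May 3 (2 days later).
The 3rd Monday is 2 weeks later: 3 + 14 = 17.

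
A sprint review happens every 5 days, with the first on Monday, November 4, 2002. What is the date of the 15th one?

January 13, 2003

The 15th occurrence is 14 intervals after the first: 14 × 5 = 70 days after November 4, 2002.
November has 30 days — 26 days to the end of November leaves 44.
December has 31 days (13 left).
13 days into January → January 13, 2003.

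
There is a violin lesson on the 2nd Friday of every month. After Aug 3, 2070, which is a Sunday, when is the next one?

Aug 8, 2070

Aug 2070 starts on a Friday; its first Friday is the 1st, so the 2nd Friday is the 8th — Aug 8, 2070.
Aug 8, 2070 is after Aug 3, 2070, so that is the next one.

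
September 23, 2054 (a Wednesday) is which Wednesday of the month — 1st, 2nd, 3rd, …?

Day 23 falls in week ⌈23/7⌉ of the month.
Days 1–7 hold the 1st Wednesday, 8–14 the 2nd, 15–21 the 3rd, 22–28 the 4th, 29–31 the 5th.
23 is in the range for the 4th.

4th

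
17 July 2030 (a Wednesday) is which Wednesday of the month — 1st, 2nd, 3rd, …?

Day 17 falls in week ⌈17/7⌉ of the month.
Days 1–7 hold the 1st Wednesday, 8–14 the 2nd, 15–21 the 3rd, 22–28 the 4th, 29–31 the 5th.
17 is in the range for the 3rd.

3rd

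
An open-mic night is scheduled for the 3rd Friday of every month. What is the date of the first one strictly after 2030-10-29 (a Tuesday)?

2030-11-15

October 2030 starts on a Tuesday; its first Friday is the 4th, so the 3rd Friday is the 18th — 2030-10-18.
That is not after 2030-10-29, so look at November 2030.
November 2030 starts on a Friday; its first Friday is the 1st, so the 3rd Friday is the 15th — 2030-11-15.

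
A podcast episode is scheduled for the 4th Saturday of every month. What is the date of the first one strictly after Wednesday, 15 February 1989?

February 1989 starts on a Wednesday; its first Saturday is the 4th, so the 4th Saturday is the 25th — 25 February 1989.
25 February 1989 is after 15 February 1989, so that is the next one.

25 February 1989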